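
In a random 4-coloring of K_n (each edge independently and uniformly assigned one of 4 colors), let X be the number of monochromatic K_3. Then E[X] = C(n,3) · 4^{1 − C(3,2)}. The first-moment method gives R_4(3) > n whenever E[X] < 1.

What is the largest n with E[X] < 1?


We need C(n, 3) · 4^{1 − 3} < 1, i.e. C(n, 3) < 4^{3 − 1} = 16.
Check values of n near the boundary:
  n = 3: C(3, 3) = 1; 1 < 16? YES
  n = 4: C(4, 3) = 4; 4 < 16? YES
  n = 5: C(5, 3) = 10; 10 < 16? YES
  n = 6: C(6, 3) = 20; 20 < 16? NO
  n = 7: C(7, 3) = 35; 35 < 16? NO
The largest n with C(n, 3) < 16 is n = 5 (where E[X] = 5/8 ≈ 0.6250). Hence R_4(3) > 5, i.e. R_4(3) ≥ 6.

Largest n = 5; hence R_4(3) > 5.


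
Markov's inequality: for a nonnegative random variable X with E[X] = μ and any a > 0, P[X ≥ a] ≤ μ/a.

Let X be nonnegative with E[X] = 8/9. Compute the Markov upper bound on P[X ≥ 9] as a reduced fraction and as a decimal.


μ = E[X] = 8/9, a = 9.
Markov: P[X ≥ 9] ≤ μ/a = (8/9)/9 = 8/81.
Numerically: ≈ 0.0988.
(Since a = 9 > μ = 0.8889, the bound 8/81 is < 1 and informative.)

P[X ≥ 9] ≤ 8/81 ≈ 0.0988.


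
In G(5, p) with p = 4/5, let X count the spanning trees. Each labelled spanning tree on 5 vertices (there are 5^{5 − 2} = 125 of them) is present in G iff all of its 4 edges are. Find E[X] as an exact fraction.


K_5 has 5^{5 − 2} = 125 labelled spanning trees.
For each such spanning tree H, let X_H = 1 if all 4 edges of H are present in G. Then P[X_H = 1] = p^{4} = (4/5)^{4} = 256/625.
By linearity of expectation: E[X] = Σ_H E[X_H] = 125 · p^{4} = 125 · 256/625 = 256/5.
Numerically: E[X] ≈ 51.2.

E[X] = 125 · (4/5)^{4} = 256/5 ≈ 51.2.


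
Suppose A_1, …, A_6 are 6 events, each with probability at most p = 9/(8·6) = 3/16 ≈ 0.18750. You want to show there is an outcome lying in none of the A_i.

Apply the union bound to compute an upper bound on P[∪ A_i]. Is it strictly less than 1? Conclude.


Union bound: P[∪_{i=1}^{6} A_i] ≤ Σ_i P[A_i] ≤ 6·p = 6·(3/16) = 9/8.
Numerically: 9/8 ≈ 1.12500.
Is 9/8 < 1? NO.
Since the bound 9/8 is ≥ 1, the union bound is uninformative here; it does NOT by itself certify existence.

6·p = 9/8 ≈ 1.12500; existence NOT certified by the union bound.


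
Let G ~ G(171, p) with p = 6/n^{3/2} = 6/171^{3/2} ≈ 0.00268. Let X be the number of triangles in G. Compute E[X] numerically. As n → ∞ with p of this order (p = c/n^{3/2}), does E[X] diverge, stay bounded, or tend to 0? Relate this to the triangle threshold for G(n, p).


Number of potential triangles: C(171, 3) = 818805.
Each occurs with probability p³ ≈ (0.00268)³ ≈ 1.93184e-08.
By linearity: E[X] = C(171, 3)·p³ ≈ 818805 · 1.93184e-08 ≈ 0.016.
Since α = 3/2 > 1, p = c/n^{3/2} = o(1/n) is below the triangle threshold p ~ 1/n. Asymptotically E[X] ~ (c³/6)·n^{3(1−α)} = (6³/6)·n^{-1.5} → 0, so by Markov's inequality G has no triangles w.h.p.

E[X] ≈ 0.016; in regime p = Θ(1/n^{3/2}) E[X] tends to 0 (below the triangle threshold p ~ 1/n).


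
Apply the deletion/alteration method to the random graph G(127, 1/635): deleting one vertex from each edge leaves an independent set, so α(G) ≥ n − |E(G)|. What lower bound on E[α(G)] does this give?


E[|E(G)|] = C(127, 2)·p = 8001 · (1/635) = 63/5.
E[α(G)] ≥ n − E[|E(G)|] = 127 − 63/5 = 572/5.
Numerically: ≈ 114.400000.
(This is only a lower bound; the true E[α(G)] may be larger.)

E[α(G)] ≥ 572/5 ≈ 114.400000.


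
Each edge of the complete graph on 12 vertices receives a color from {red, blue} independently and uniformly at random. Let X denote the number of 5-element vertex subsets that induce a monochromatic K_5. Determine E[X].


Let X = Σ_S X_S over the C(12, 5) = 792 subsets S of size 5, where X_S = 1 if the K_5 on S is monochromatic.
For a fixed S, the K_5 on S has C(5, 2) = 10 edges. P[all 10 edges red] = (1/2)^10, and likewise for blue, so P[monochromatic] = 2·(1/2)^10 = 2^{1 − 10} = 1/512.
Summing: E[X] = C(12, 5) · 2^{1 − 10} = 792 · 1/512 = 99/64.
Numerically: E[X] ≈ 1.54688.

E[X] = C(12,5)·2^(1−C(5,2)) = 99/64 ≈ 1.54688.


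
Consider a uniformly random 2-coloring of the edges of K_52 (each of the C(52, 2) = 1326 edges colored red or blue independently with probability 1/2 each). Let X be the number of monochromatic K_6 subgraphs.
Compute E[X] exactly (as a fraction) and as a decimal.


Let X = Σ_S X_S over the C(52, 6) = 20358520 subsets S of size 6, where X_S = 1 if the K_6 on S is monochromatic.
For a fixed S, the K_6 on S has C(6, 2) = 15 edges. P[all 15 edges red] = (1/2)^15, and likewise for blue, so P[monochromatic] = 2·(1/2)^15 = 2^{1 − 15} = 1/16384.
Summing: E[X] = C(52, 6) · 2^{1 − 15} = 20358520 · 1/16384 = 2544815/2048.
Numerically: E[X] ≈ 1242.585.

E[X] = C(52,6)·2^(1−C(6,2)) = 2544815/2048 ≈ 1242.585.


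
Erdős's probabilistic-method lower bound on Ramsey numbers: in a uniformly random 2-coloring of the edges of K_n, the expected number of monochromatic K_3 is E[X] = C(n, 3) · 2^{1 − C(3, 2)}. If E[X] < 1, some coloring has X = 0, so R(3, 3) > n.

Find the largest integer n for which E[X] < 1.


We need C(n, 3) · 2^{1 − 3} < 1, i.e. C(n, 3) < 2^{3 − 1} = 4.
Check values of n near the boundary:
  n = 3: C(3, 3) = 1; 1 < 4? YES
  n = 4: C(4, 3) = 4; 4 < 4? NO
  n = 5: C(5, 3) = 10; 10 < 4? NO
The largest n with C(n, 3) < 4 is n = 3 (where E[X] = 1/4 ≈ 0.250). Hence R(3, 3) > 3, i.e. R(3, 3) ≥ 4.

Largest n = 3; hence R(3, 3) > 3.


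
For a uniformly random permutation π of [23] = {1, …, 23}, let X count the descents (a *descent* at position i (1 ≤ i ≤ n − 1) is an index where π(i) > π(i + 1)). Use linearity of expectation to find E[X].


Write X = Σ X_I over i = 1, …, 22, with X_I the indicator of one descent.
There are 22 indicators.
For each fixed i, the pair (π(i), π(i+1)) is a uniformly random ordered pair of distinct values from {1, …, 23}; by symmetry P[π(i) > π(i+1)] = 1/2.
By linearity: E[X] = 22 · (1/2) = (23 − 1) · (1/2) = 11 ≈ 11.000.

E[X] = 11 = 11.000.


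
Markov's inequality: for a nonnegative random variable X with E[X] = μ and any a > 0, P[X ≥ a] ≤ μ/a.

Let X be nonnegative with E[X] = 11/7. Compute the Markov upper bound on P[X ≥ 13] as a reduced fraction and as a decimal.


μ = E[X] = 11/7, a = 13.
Markov: P[X ≥ 13] ≤ μ/a = (11/7)/13 = 11/91.
Numerically: ≈ 0.121.
(Since a = 13 > μ = 1.571, the bound 11/91 is < 1 and informative.)

P[X ≥ 13] ≤ 11/91 ≈ 0.121.


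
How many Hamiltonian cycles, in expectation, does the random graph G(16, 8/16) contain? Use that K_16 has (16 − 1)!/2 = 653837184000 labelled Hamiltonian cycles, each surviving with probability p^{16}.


K_16 has (16 − 1)!/2 = 653837184000 labelled Hamiltonian cycles.
For each such Hamiltonian cycle H, let X_H = 1 if all 16 edges of H are present in G. Then P[X_H = 1] = p^{16} = (1/2)^{16} = 1/65536.
Summing the indicators: E[X] = Σ_H E[X_H] = 653837184000 · p^{16} = 653837184000 · 1/65536 = 638512875/64.
Numerically: E[X] ≈ 9.977e+06.

E[X] = 653837184000 · (1/2)^{16} = 638512875/64 ≈ 9.977e+06.


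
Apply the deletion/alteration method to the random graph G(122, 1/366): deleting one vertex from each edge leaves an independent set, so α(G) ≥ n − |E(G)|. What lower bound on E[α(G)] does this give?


E[|E(G)|] = C(122, 2)·p = 7381 · (1/366) = 121/6.
E[α(G)] ≥ n − E[|E(G)|] = 122 − 121/6 = 611/6.
Numerically: ≈ 101.833.
(This is only a lower bound; the true E[α(G)] may be larger.)

E[α(G)] ≥ 611/6 ≈ 101.833.


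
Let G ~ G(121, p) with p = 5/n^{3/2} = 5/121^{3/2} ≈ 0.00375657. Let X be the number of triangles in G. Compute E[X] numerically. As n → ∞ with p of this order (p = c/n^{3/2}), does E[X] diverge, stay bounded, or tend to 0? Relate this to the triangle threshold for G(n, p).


Number of potential triangles: C(121, 3) = 287980.
Each occurs with probability p³ ≈ (0.00375657)³ ≈ 5.30122023e-08.
By linearity: E[X] = C(121, 3)·p³ ≈ 287980 · 5.30122023e-08 ≈ 0.015266.
Since α = 3/2 > 1, p = c/n^{3/2} = o(1/n) is below the triangle threshold p ~ 1/n. Asymptotically E[X] ~ (c³/6)·n^{3(1−α)} = (5³/6)·n^{-1.5} → 0, so by Markov's inequality G has no triangles w.h.p.

E[X] ≈ 0.015266; in regime p = Θ(1/n^{3/2}) E[X] tends to 0 (below the triangle threshold p ~ 1/n).


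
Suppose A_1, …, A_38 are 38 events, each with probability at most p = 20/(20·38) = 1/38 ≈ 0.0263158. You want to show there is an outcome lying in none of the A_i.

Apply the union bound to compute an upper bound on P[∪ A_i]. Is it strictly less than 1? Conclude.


Union bound: P[∪_{i=1}^{38} A_i] ≤ Σ_i P[A_i] ≤ 38·p = 38·(1/38) = 1.
Numerically: 1 ≈ 1.0000000.
Is 1 < 1? NO.
Since the bound 1 is ≥ 1, the union bound is uninformative here; it does NOT by itself certify existence.

38·p = 1 ≈ 1.0000000; existence NOT certified by the union bound.


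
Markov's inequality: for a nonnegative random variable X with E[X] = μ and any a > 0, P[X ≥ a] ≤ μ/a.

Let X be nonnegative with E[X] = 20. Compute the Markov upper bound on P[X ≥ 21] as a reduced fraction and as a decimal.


μ = E[X] = 20, a = 21.
Markov: P[X ≥ 21] ≤ μ/a = (20)/21 = 20/21.
Numerically: ≈ 0.952.
(Since a = 21 > μ = 20.000, the bound 20/21 is < 1 and informative.)

P[X ≥ 21] ≤ 20/21 ≈ 0.952.


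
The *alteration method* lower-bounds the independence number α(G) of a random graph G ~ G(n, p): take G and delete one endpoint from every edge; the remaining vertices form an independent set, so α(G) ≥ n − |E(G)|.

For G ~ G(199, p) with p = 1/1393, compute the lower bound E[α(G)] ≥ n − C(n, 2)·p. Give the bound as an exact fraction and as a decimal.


E[|E(G)|] = C(199, 2)·p = 19701 · (1/1393) = 99/7.
E[α(G)] ≥ n − E[|E(G)|] = 199 − 99/7 = 1294/7.
Numerically: ≈ 184.85714.
(This is only a lower bound; the true E[α(G)] may be larger.)

E[α(G)] ≥ 1294/7 ≈ 184.85714.


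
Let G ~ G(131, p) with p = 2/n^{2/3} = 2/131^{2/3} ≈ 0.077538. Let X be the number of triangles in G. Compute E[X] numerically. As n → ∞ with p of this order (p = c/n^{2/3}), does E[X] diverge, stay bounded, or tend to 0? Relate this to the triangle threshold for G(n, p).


Number of potential triangles: C(131, 3) = 366145.
Each occurs with probability p³ ≈ (0.077538)³ ≈ 4.6617330e-04.
By linearity: E[X] = C(131, 3)·p³ ≈ 366145 · 4.6617330e-04 ≈ 170.68702.
Since α = 2/3 < 1, p = c/n^{2/3} ≫ 1/n is above the triangle threshold p ~ 1/n. Asymptotically E[X] ~ (c³/6)·n^{3(1−α)} = (2³/6)·n^{1} → ∞; triangles are abundant w.h.p.

E[X] ≈ 170.68702; in regime p = Θ(1/n^{2/3}) E[X] diverges (above the triangle threshold p ~ 1/n).


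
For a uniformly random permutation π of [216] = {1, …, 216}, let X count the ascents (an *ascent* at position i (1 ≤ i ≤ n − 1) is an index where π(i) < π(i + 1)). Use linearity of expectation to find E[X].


Write X = Σ X_I over i = 1, …, 215, with X_I the indicator of one ascent.
There are 215 indicators.
For each fixed i, the pair (π(i), π(i+1)) is a uniformly random ordered pair of distinct values from {1, …, 216}; by symmetry P[π(i) < π(i+1)] = 1/2.
By linearity: E[X] = 215 · (1/2) = (216 − 1) · (1/2) = 215/2 ≈ 107.50000.

E[X] = 215/2 = 107.50000.


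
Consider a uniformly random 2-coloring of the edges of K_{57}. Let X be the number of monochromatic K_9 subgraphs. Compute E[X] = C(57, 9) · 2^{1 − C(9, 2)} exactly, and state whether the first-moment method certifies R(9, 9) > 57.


E[X] = C(57, 9) · 2^{1 − 36} = 8996462475 · 2^{−35} = 8996462475/34359738368.
As a reduced fraction: E[X] = 8996462475/34359738368 ≈ 0.262.
Is E[X] < 1? YES.
Since E[X] < 1, there exists a 2-coloring of K_{57} with no monochromatic K_9; hence R(9, 9) > 57.

E[X] = 8996462475/34359738368 ≈ 0.262; E[X] < 1, so R(9, 9) > 57.


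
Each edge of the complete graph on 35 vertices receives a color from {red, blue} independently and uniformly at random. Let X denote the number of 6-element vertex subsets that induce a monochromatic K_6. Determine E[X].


Let X = Σ_S X_S over the C(35, 6) = 1623160 subsets S of size 6, where X_S = 1 if the K_6 on S is monochromatic.
For a fixed S, the K_6 on S has C(6, 2) = 15 edges. P[all 15 edges red] = (1/2)^15, and likewise for blue, so P[monochromatic] = 2·(1/2)^15 = 2^{1 − 15} = 1/16384.
Summing: E[X] = C(35, 6) · 2^{1 − 15} = 1623160 · 1/16384 = 202895/2048.
Numerically: E[X] ≈ 99.069824.

E[X] = C(35,6)·2^(1−C(6,2)) = 202895/2048 ≈ 99.069824.


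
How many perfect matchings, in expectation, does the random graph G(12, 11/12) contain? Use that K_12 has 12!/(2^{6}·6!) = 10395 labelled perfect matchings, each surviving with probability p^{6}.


K_12 has 12!/(2^{6}·6!) = 10395 labelled perfect matchings.
For each such perfect matching H, let X_H = 1 if all 6 edges of H are present in G. Then P[X_H = 1] = p^{6} = (11/12)^{6} = 1771561/2985984.
By linearity: E[X] = Σ_H E[X_H] = 10395 · p^{6} = 10395 · 1771561/2985984 = 682050985/110592.
Numerically: E[X] ≈ 6167.

E[X] = 10395 · (11/12)^{6} = 682050985/110592 ≈ 6167.


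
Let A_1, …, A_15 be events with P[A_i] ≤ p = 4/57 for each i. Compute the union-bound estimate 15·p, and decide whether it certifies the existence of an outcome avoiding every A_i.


Union bound: P[∪_{i=1}^{15} A_i] ≤ Σ_i P[A_i] ≤ 15·p = 15·(4/57) = 20/19.
Numerically: 20/19 ≈ 1.0526316.
Is 20/19 < 1? NO.
Since the bound 20/19 is ≥ 1, the union bound is uninformative here; it does NOT by itself certify existence.

15·p = 20/19 ≈ 1.0526316; existence NOT certified by the union bound.


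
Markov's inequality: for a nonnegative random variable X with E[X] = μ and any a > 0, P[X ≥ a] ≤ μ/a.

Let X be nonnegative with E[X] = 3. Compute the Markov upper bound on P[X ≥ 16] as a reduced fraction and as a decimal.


μ = E[X] = 3, a = 16.
Markov: P[X ≥ 16] ≤ μ/a = (3)/16 = 3/16.
Numerically: ≈ 0.187500.
(Since a = 16 > μ = 3.000000, the bound 3/16 is < 1 and informative.)

P[X ≥ 16] ≤ 3/16 ≈ 0.187500.


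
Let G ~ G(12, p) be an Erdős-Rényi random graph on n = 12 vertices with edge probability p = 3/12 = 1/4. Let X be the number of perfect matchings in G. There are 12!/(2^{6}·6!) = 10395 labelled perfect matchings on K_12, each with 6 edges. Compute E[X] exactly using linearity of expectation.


K_12 has 12!/(2^{6}·6!) = 10395 labelled perfect matchings.
For each such perfect matching H, let X_H = 1 if all 6 edges of H are present in G. Then P[X_H = 1] = p^{6} = (1/4)^{6} = 1/4096.
By linearity of expectation: E[X] = Σ_H E[X_H] = 10395 · p^{6} = 10395 · 1/4096 = 10395/4096.
Numerically: E[X] ≈ 2.5378.

E[X] = 10395 · (1/4)^{6} = 10395/4096 ≈ 2.5378.


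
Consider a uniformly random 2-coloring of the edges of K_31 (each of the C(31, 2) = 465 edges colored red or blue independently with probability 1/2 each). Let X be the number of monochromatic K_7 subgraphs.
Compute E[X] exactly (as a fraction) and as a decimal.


Let X = Σ_S X_S over the C(31, 7) = 2629575 subsets S of size 7, where X_S = 1 if the K_7 on S is monochromatic.
For a fixed S, the K_7 on S has C(7, 2) = 21 edges. P[all 21 edges red] = (1/2)^21, and likewise for blue, so P[monochromatic] = 2·(1/2)^21 = 2^{1 − 21} = 1/1048576.
By linearity of expectation: E[X] = C(31, 7) · 2^{1 − 21} = 2629575 · 1/1048576 = 2629575/1048576.
Numerically: E[X] ≈ 2.50776.

E[X] = C(31,7)·2^(1−C(7,2)) = 2629575/1048576 ≈ 2.50776.


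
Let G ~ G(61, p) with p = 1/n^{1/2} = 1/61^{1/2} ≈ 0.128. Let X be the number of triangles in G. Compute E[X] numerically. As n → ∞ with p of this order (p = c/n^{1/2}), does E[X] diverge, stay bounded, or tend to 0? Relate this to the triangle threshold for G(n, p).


Number of potential triangles: C(61, 3) = 35990.
Each occurs with probability p³ ≈ (0.128)³ ≈ 2.098965e-03.
By linearity: E[X] = C(61, 3)·p³ ≈ 35990 · 2.098965e-03 ≈ 75.5418.
Since α = 1/2 < 1, p = c/n^{1/2} ≫ 1/n is above the triangle threshold p ~ 1/n. Asymptotically E[X] ~ (c³/6)·n^{3(1−α)} = (1³/6)·n^{1.5} → ∞; triangles are abundant w.h.p.

E[X] ≈ 75.5418; in regime p = Θ(1/n^{1/2}) E[X] diverges (above the triangle threshold p ~ 1/n).


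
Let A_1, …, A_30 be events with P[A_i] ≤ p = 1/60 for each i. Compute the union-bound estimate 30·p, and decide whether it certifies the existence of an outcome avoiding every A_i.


Union bound: P[∪_{i=1}^{30} A_i] ≤ Σ_i P[A_i] ≤ 30·p = 30·(1/60) = 1/2.
Numerically: 1/2 ≈ 0.500.
Is 1/2 < 1? YES.
Since P[∪ A_i] ≤ 1/2 < 1, the complement has P[∩ A_i^c] ≥ 1 − 1/2 = 1/2 > 0, so some outcome avoids every A_i.

30·p = 1/2 ≈ 0.500; existence CERTIFIED by the union bound.


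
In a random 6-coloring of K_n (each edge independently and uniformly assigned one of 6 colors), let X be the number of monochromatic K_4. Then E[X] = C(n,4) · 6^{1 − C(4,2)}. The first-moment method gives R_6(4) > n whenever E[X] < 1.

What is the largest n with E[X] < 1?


We need C(n, 4) · 6^{1 − 6} < 1, i.e. C(n, 4) < 6^{6 − 1} = 7776.
Check values of n near the boundary:
  n = 18: C(18, 4) = 3060; 3060 < 7776? YES
  n = 19: C(19, 4) = 3876; 3876 < 7776? YES
  n = 20: C(20, 4) = 4845; 4845 < 7776? YES
  n = 21: C(21, 4) = 5985; 5985 < 7776? YES
  n = 22: C(22, 4) = 7315; 7315 < 7776? YES
  n = 23: C(23, 4) = 8855; 8855 < 7776? NO
The largest n with C(n, 4) < 7776 is n = 22 (where E[X] = 7315/7776 ≈ 0.9407). Hence R_6(4) > 22, i.e. R_6(4) ≥ 23.

Largest n = 22; hence R_6(4) > 22.


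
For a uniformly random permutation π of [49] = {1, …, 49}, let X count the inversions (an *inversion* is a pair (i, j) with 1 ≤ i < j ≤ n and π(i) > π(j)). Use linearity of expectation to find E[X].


Write X = Σ X_I over the C(49, 2) = 1176 pairs i < j, with X_I the indicator of one inversion.
There are 1176 indicators.
For each fixed pair i < j, the values π(i) and π(j) are two distinct elements of {1, …, 49} in uniformly random order; by symmetry P[π(i) > π(j)] = 1/2.
By linearity: E[X] = 1176 · (1/2) = C(49, 2) · (1/2) = 1176/2 = 588 ≈ 588.000000.

E[X] = 588 = 588.000000.


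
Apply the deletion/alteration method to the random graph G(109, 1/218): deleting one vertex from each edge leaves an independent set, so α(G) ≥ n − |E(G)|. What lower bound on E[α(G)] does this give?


E[|E(G)|] = C(109, 2)·p = 5886 · (1/218) = 27.
E[α(G)] ≥ n − E[|E(G)|] = 109 − 27 = 82.
Numerically: ≈ 82.00000.
(This is only a lower bound; the true E[α(G)] may be larger.)

E[α(G)] ≥ 82 ≈ 82.00000.


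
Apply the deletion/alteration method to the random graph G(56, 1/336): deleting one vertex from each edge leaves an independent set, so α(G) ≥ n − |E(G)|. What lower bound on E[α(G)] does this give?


E[|E(G)|] = C(56, 2)·p = 1540 · (1/336) = 55/12.
E[α(G)] ≥ n − E[|E(G)|] = 56 − 55/12 = 617/12.
Numerically: ≈ 51.416667.
(This is only a lower bound; the true E[α(G)] may be larger.)

E[α(G)] ≥ 617/12 ≈ 51.416667.


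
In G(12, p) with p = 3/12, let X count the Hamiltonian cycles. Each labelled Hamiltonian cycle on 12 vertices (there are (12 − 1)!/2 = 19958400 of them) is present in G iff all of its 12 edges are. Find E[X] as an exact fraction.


K_12 has (12 − 1)!/2 = 19958400 labelled Hamiltonian cycles.
For each such Hamiltonian cycle H, let X_H = 1 if all 12 edges of H are present in G. Then P[X_H = 1] = p^{12} = (1/4)^{12} = 1/16777216.
By linearity of expectation: E[X] = Σ_H E[X_H] = 19958400 · p^{12} = 19958400 · 1/16777216 = 155925/131072.
Numerically: E[X] ≈ 1.1896.

E[X] = 19958400 · (1/4)^{12} = 155925/131072 ≈ 1.1896.


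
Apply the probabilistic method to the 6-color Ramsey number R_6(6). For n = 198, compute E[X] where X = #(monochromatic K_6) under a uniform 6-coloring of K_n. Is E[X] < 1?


E[X] = C(198, 6) · 6^{1 − 15} = 77526225777 · 6^{−14} = 77526225777/78364164096.
As a reduced fraction: E[X] = 25842075259/26121388032 ≈ 0.9893071.
Is E[X] < 1? YES.
Since E[X] < 1, there exists a 6-coloring of K_{198} with no monochromatic K_6; hence R_6(6) > 198.

E[X] = 25842075259/26121388032 ≈ 0.9893071; E[X] < 1, so R_6(6) > 198.


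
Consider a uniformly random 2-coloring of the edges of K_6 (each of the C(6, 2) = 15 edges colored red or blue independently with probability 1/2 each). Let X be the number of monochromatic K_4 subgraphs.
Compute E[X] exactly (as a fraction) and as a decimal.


Let X = Σ_S X_S over the C(6, 4) = 15 subsets S of size 4, where X_S = 1 if the K_4 on S is monochromatic.
For a fixed S, the K_4 on S has C(4, 2) = 6 edges. P[all 6 edges red] = (1/2)^6, and likewise for blue, so P[monochromatic] = 2·(1/2)^6 = 2^{1 − 6} = 1/32.
By linearity: E[X] = C(6, 4) · 2^{1 − 6} = 15 · 1/32 = 15/32.
Numerically: E[X] ≈ 0.4688.

E[X] = C(6,4)·2^(1−C(4,2)) = 15/32 ≈ 0.4688.


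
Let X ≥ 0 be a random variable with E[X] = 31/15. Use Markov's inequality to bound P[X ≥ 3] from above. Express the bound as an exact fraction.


μ = E[X] = 31/15, a = 3.
Markov: P[X ≥ 3] ≤ μ/a = (31/15)/3 = 31/45.
Numerically: ≈ 0.6889.
(Since a = 3 > μ = 2.0667, the bound 31/45 is < 1 and informative.)

P[X ≥ 3] ≤ 31/45 ≈ 0.6889.


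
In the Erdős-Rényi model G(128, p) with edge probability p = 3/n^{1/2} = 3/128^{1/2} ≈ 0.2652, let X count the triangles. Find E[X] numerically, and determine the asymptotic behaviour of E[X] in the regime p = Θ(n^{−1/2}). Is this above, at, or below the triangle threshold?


Number of potential triangles: C(128, 3) = 341376.
Each occurs with probability p³ ≈ (0.2652)³ ≈ 1.864442e-02.
By linearity: E[X] = C(128, 3)·p³ ≈ 341376 · 1.864442e-02 ≈ 6364.7565.
Since α = 1/2 < 1, p = c/n^{1/2} ≫ 1/n is above the triangle threshold p ~ 1/n. Asymptotically E[X] ~ (c³/6)·n^{3(1−α)} = (3³/6)·n^{1.5} → ∞; triangles are abundant w.h.p.

E[X] ≈ 6364.7565; in regime p = Θ(1/n^{1/2}) E[X] diverges (above the triangle threshold p ~ 1/n).


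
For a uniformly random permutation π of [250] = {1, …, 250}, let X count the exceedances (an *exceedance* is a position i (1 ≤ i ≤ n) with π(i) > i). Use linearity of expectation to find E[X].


Write X = Σ_{i=1}^{250} X_i, where X_i = 1_{π(i) > i}.
For each fixed i, π(i) is uniform over {1, …, 250} (marginal of a uniform permutation), so P[π(i) > i] = (n − i)/n. Summing: Σ_{i=1}^{250} (n − i)/n = (0 + 1 + … + 249)/250 = 250(250 − 1)/(2·250) = (250 − 1)/2.
Hence E[X] = Σ_{i=1}^{250} (250 − i)/250 = 249/2 ≈ 124.50000.

E[X] = 249/2 = 124.50000.


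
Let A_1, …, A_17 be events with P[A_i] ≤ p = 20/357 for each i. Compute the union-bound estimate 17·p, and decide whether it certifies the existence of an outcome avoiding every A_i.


Union bound: P[∪_{i=1}^{17} A_i] ≤ Σ_i P[A_i] ≤ 17·p = 17·(20/357) = 20/21.
Numerically: 20/21 ≈ 0.952381.
Is 20/21 < 1? YES.
Since P[∪ A_i] ≤ 20/21 < 1, the complement has P[∩ A_i^c] ≥ 1 − 20/21 = 1/21 > 0, so some outcome avoids every A_i.

17·p = 20/21 ≈ 0.952381; existence CERTIFIED by the union bound.


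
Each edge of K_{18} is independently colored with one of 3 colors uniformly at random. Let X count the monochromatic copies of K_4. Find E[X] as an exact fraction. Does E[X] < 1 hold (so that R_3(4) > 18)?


E[X] = C(18, 4) · 3^{1 − 6} = 3060 · 3^{−5} = 3060/243.
As a reduced fraction: E[X] = 340/27 ≈ 12.5926.
Is E[X] < 1? NO.
Since E[X] ≥ 1, the first-moment bound is inconclusive at n = 18; it does NOT by itself certify R_3(4) > 18.

E[X] = 340/27 ≈ 12.5926; E[X] ≥ 1; first-moment method inconclusive here.


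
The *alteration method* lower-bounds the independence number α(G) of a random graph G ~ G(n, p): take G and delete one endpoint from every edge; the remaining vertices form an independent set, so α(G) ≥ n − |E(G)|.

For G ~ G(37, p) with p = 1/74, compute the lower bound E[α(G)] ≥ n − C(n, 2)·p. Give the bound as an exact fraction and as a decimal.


E[|E(G)|] = C(37, 2)·p = 666 · (1/74) = 9.
E[α(G)] ≥ n − E[|E(G)|] = 37 − 9 = 28.
Numerically: ≈ 28.0000.
(This is only a lower bound; the true E[α(G)] may be larger.)

E[α(G)] ≥ 28 ≈ 28.0000.


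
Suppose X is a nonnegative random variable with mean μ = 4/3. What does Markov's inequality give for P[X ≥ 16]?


μ = E[X] = 4/3, a = 16.
Markov: P[X ≥ 16] ≤ μ/a = (4/3)/16 = 1/12.
Numerically: ≈ 0.083.
(Since a = 16 > μ = 1.333, the bound 1/12 is < 1 and informative.)

P[X ≥ 16] ≤ 1/12 ≈ 0.083.


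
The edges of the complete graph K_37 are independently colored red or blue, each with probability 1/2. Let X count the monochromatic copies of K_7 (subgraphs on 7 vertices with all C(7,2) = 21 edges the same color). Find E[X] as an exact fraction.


Let X = Σ_S X_S over the C(37, 7) = 10295472 subsets S of size 7, where X_S = 1 if the K_7 on S is monochromatic.
For a fixed S, the K_7 on S has C(7, 2) = 21 edges. P[all 21 edges red] = (1/2)^21, and likewise for blue, so P[monochromatic] = 2·(1/2)^21 = 2^{1 − 21} = 1/1048576.
By linearity: E[X] = C(37, 7) · 2^{1 − 21} = 10295472 · 1/1048576 = 643467/65536.
Numerically: E[X] ≈ 9.819.

E[X] = C(37,7)·2^(1−C(7,2)) = 643467/65536 ≈ 9.819.


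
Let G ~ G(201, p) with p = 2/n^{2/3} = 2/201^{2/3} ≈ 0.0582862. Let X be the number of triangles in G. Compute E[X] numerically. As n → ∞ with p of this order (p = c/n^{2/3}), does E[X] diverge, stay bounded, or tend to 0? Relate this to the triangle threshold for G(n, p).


Number of potential triangles: C(201, 3) = 1333300.
Each occurs with probability p³ ≈ (0.0582862)³ ≈ 1.98014901e-04.
By linearity: E[X] = C(201, 3)·p³ ≈ 1333300 · 1.98014901e-04 ≈ 264.013267.
Since α = 2/3 < 1, p = c/n^{2/3} ≫ 1/n is above the triangle threshold p ~ 1/n. Asymptotically E[X] ~ (c³/6)·n^{3(1−α)} = (2³/6)·n^{1} → ∞; triangles are abundant w.h.p.

E[X] ≈ 264.013267; in regime p = Θ(1/n^{2/3}) E[X] diverges (above the triangle threshold p ~ 1/n).


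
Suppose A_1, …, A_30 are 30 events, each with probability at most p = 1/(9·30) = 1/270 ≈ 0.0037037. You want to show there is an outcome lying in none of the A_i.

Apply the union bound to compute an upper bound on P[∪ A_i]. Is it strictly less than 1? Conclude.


Union bound: P[∪_{i=1}^{30} A_i] ≤ Σ_i P[A_i] ≤ 30·p = 30·(1/270) = 1/9.
Numerically: 1/9 ≈ 0.1111111.
Is 1/9 < 1? YES.
Since P[∪ A_i] ≤ 1/9 < 1, the complement has P[∩ A_i^c] ≥ 1 − 1/9 = 8/9 > 0, so some outcome avoids every A_i.

30·p = 1/9 ≈ 0.1111111; existence CERTIFIED by the union bound.


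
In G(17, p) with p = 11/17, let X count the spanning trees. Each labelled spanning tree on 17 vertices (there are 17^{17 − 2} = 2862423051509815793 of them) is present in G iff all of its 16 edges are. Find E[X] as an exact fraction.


K_17 has 17^{17 − 2} = 2862423051509815793 labelled spanning trees.
For each such spanning tree H, let X_H = 1 if all 16 edges of H are present in G. Then P[X_H = 1] = p^{16} = (11/17)^{16} = 45949729863572161/48661191875666868481.
By linearity of expectation: E[X] = Σ_H E[X_H] = 2862423051509815793 · p^{16} = 2862423051509815793 · 45949729863572161/48661191875666868481 = 45949729863572161/17.
Numerically: E[X] ≈ 2.7e+15.

E[X] = 2862423051509815793 · (11/17)^{16} = 45949729863572161/17 ≈ 2.7e+15.


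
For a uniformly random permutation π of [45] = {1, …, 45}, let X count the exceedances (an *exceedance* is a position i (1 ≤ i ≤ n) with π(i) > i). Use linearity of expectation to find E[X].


Write X = Σ_{i=1}^{45} X_i, where X_i = 1_{π(i) > i}.
For each fixed i, π(i) is uniform over {1, …, 45} (marginal of a uniform permutation), so P[π(i) > i] = (n − i)/n. Summing: Σ_{i=1}^{45} (n − i)/n = (0 + 1 + … + 44)/45 = 45(45 − 1)/(2·45) = (45 − 1)/2.
Hence E[X] = Σ_{i=1}^{45} (45 − i)/45 = 22 ≈ 22.0000.

E[X] = 22 = 22.0000.


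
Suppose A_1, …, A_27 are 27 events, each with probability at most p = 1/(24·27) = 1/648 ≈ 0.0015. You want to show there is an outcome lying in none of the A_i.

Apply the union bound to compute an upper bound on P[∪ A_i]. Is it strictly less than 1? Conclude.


Union bound: P[∪_{i=1}^{27} A_i] ≤ Σ_i P[A_i] ≤ 27·p = 27·(1/648) = 1/24.
Numerically: 1/24 ≈ 0.0417.
Is 1/24 < 1? YES.
Since P[∪ A_i] ≤ 1/24 < 1, the complement has P[∩ A_i^c] ≥ 1 − 1/24 = 23/24 > 0, so some outcome avoids every A_i.

27·p = 1/24 ≈ 0.0417; existence CERTIFIED by the union bound.


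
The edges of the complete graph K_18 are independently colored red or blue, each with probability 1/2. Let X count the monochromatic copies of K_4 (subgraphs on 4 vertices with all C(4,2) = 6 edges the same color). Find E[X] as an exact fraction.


Let X = Σ_S X_S over the C(18, 4) = 3060 subsets S of size 4, where X_S = 1 if the K_4 on S is monochromatic.
For a fixed S, the K_4 on S has C(4, 2) = 6 edges. P[all 6 edges red] = (1/2)^6, and likewise for blue, so P[monochromatic] = 2·(1/2)^6 = 2^{1 − 6} = 1/32.
By linearity of expectation: E[X] = C(18, 4) · 2^{1 − 6} = 3060 · 1/32 = 765/8.
Numerically: E[X] ≈ 95.6250.

E[X] = C(18,4)·2^(1−C(4,2)) = 765/8 ≈ 95.6250.


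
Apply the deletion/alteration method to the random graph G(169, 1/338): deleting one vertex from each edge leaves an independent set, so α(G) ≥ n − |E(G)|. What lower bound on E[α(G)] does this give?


E[|E(G)|] = C(169, 2)·p = 14196 · (1/338) = 42.
E[α(G)] ≥ n − E[|E(G)|] = 169 − 42 = 127.
Numerically: ≈ 127.00000.
(This is only a lower bound; the true E[α(G)] may be larger.)

E[α(G)] ≥ 127 ≈ 127.00000.


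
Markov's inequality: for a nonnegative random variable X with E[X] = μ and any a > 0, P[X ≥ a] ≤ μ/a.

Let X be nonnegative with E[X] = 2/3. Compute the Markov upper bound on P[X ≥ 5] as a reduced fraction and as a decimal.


μ = E[X] = 2/3, a = 5.
Markov: P[X ≥ 5] ≤ μ/a = (2/3)/5 = 2/15.
Numerically: ≈ 0.13333.
(Since a = 5 > μ = 0.66667, the bound 2/15 is < 1 and informative.)

P[X ≥ 5] ≤ 2/15 ≈ 0.13333.


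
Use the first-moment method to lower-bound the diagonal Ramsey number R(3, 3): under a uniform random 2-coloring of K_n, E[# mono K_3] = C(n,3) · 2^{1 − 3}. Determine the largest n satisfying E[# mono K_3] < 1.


We need C(n, 3) · 2^{1 − 3} < 1, i.e. C(n, 3) < 2^{3 − 1} = 4.
Check values of n near the boundary:
  n = 3: C(3, 3) = 1; 1 < 4? YES
  n = 4: C(4, 3) = 4; 4 < 4? NO
  n = 5: C(5, 3) = 10; 10 < 4? NO
  n = 6: C(6, 3) = 20; 20 < 4? NO
The largest n with C(n, 3) < 4 is n = 3 (where E[X] = 1/4 ≈ 0.250000). Hence R(3, 3) > 3, i.e. R(3, 3) ≥ 4.

Largest n = 3; hence R(3, 3) > 3.


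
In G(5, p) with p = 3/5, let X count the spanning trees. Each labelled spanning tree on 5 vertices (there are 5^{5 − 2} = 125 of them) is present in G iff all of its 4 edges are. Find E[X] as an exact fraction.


K_5 has 5^{5 − 2} = 125 labelled spanning trees.
For each such spanning tree H, let X_H = 1 if all 4 edges of H are present in G. Then P[X_H = 1] = p^{4} = (3/5)^{4} = 81/625.
By linearity of expectation: E[X] = Σ_H E[X_H] = 125 · p^{4} = 125 · 81/625 = 81/5.
Numerically: E[X] ≈ 16.2.

E[X] = 125 · (3/5)^{4} = 81/5 ≈ 16.2.


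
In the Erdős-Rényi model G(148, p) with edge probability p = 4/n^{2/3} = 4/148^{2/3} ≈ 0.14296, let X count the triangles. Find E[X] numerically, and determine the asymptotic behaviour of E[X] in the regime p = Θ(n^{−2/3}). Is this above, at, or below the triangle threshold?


Number of potential triangles: C(148, 3) = 529396.
Each occurs with probability p³ ≈ (0.14296)³ ≈ 2.9218408e-03.
By linearity: E[X] = C(148, 3)·p³ ≈ 529396 · 2.9218408e-03 ≈ 1546.81081.
Since α = 2/3 < 1, p = c/n^{2/3} ≫ 1/n is above the triangle threshold p ~ 1/n. Asymptotically E[X] ~ (c³/6)·n^{3(1−α)} = (4³/6)·n^{1} → ∞; triangles are abundant w.h.p.

E[X] ≈ 1546.81081; in regime p = Θ(1/n^{2/3}) E[X] diverges (above the triangle threshold p ~ 1/n).


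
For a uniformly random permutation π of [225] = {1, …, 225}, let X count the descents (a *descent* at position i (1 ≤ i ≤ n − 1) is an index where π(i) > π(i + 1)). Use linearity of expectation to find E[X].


Write X = Σ X_I over i = 1, …, 224, with X_I the indicator of one descent.
There are 224 indicators.
For each fixed i, the pair (π(i), π(i+1)) is a uniformly random ordered pair of distinct values from {1, …, 225}; by symmetry P[π(i) > π(i+1)] = 1/2.
By linearity: E[X] = 224 · (1/2) = (225 − 1) · (1/2) = 112 ≈ 112.0000.

E[X] = 112 = 112.0000.


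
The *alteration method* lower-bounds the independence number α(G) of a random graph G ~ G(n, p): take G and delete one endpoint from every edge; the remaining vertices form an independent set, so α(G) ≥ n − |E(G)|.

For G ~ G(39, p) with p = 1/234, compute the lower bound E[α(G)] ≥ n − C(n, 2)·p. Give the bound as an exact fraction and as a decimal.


E[|E(G)|] = C(39, 2)·p = 741 · (1/234) = 19/6.
E[α(G)] ≥ n − E[|E(G)|] = 39 − 19/6 = 215/6.
Numerically: ≈ 35.833333.
(This is only a lower bound; the true E[α(G)] may be larger.)

E[α(G)] ≥ 215/6 ≈ 35.833333.


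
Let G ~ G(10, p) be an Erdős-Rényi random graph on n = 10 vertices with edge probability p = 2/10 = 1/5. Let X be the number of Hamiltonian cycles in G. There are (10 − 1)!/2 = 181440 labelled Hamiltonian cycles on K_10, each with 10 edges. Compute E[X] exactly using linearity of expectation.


K_10 has (10 − 1)!/2 = 181440 labelled Hamiltonian cycles.
For each such Hamiltonian cycle H, let X_H = 1 if all 10 edges of H are present in G. Then P[X_H = 1] = p^{10} = (1/5)^{10} = 1/9765625.
Summing the indicators: E[X] = Σ_H E[X_H] = 181440 · p^{10} = 181440 · 1/9765625 = 36288/1953125.
Numerically: E[X] ≈ 0.0185795.

E[X] = 181440 · (1/5)^{10} = 36288/1953125 ≈ 0.0185795.


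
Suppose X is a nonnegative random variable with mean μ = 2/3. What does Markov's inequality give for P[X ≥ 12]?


μ = E[X] = 2/3, a = 12.
Markov: P[X ≥ 12] ≤ μ/a = (2/3)/12 = 1/18.
Numerically: ≈ 0.056.
(Since a = 12 > μ = 0.667, the bound 1/18 is < 1 and informative.)

P[X ≥ 12] ≤ 1/18 ≈ 0.056.


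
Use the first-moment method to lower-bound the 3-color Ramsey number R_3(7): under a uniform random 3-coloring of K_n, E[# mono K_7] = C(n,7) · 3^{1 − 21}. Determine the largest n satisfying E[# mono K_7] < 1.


We need C(n, 7) · 3^{1 − 21} < 1, i.e. C(n, 7) < 3^{21 − 1} = 3486784401.
Check values of n near the boundary:
  n = 79: C(79, 7) = 2898753715; 2898753715 < 3486784401? YES
  n = 80: C(80, 7) = 3176716400; 3176716400 < 3486784401? YES
  n = 81: C(81, 7) = 3477216600; 3477216600 < 3486784401? YES
  n = 82: C(82, 7) = 3801756816; 3801756816 < 3486784401? NO
The largest n with C(n, 7) < 3486784401 is n = 81 (where E[X] = 42928600/43046721 ≈ 0.9973). Hence R_3(7) > 81, i.e. R_3(7) ≥ 82.

Largest n = 81; hence R_3(7) > 81.


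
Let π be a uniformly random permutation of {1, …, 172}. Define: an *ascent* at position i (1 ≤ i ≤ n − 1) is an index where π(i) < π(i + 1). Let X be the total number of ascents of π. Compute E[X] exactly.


Write X = Σ X_I over i = 1, …, 171, with X_I the indicator of one ascent.
There are 171 indicators.
For each fixed i, the pair (π(i), π(i+1)) is a uniformly random ordered pair of distinct values from {1, …, 172}; by symmetry P[π(i) < π(i+1)] = 1/2.
By linearity: E[X] = 171 · (1/2) = (172 − 1) · (1/2) = 171/2 ≈ 85.500000.

E[X] = 171/2 = 85.500000.


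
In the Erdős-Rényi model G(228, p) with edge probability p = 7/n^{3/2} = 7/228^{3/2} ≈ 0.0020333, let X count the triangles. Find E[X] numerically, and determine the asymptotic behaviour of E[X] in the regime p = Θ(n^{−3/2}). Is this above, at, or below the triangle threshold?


Number of potential triangles: C(228, 3) = 1949476.
Each occurs with probability p³ ≈ (0.0020333)³ ≈ 8.4059598e-09.
By linearity: E[X] = C(228, 3)·p³ ≈ 1949476 · 8.4059598e-09 ≈ 0.01639.
Since α = 3/2 > 1, p = c/n^{3/2} = o(1/n) is below the triangle threshold p ~ 1/n. Asymptotically E[X] ~ (c³/6)·n^{3(1−α)} = (7³/6)·n^{-1.5} → 0, so by Markov's inequality G has no triangles w.h.p.

E[X] ≈ 0.01639; in regime p = Θ(1/n^{3/2}) E[X] tends to 0 (below the triangle threshold p ~ 1/n).


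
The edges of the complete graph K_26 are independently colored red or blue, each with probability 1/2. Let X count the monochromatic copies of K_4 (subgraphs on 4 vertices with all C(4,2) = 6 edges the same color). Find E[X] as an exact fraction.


Let X = Σ_S X_S over the C(26, 4) = 14950 subsets S of size 4, where X_S = 1 if the K_4 on S is monochromatic.
For a fixed S, the K_4 on S has C(4, 2) = 6 edges. P[all 6 edges red] = (1/2)^6, and likewise for blue, so P[monochromatic] = 2·(1/2)^6 = 2^{1 − 6} = 1/32.
By linearity: E[X] = C(26, 4) · 2^{1 − 6} = 14950 · 1/32 = 7475/16.
Numerically: E[X] ≈ 467.187500.

E[X] = C(26,4)·2^(1−C(4,2)) = 7475/16 ≈ 467.187500.


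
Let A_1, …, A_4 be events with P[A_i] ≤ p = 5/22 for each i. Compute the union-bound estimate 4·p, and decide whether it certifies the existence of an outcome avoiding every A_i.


Union bound: P[∪_{i=1}^{4} A_i] ≤ Σ_i P[A_i] ≤ 4·p = 4·(5/22) = 10/11.
Numerically: 10/11 ≈ 0.9091.
Is 10/11 < 1? YES.
Since P[∪ A_i] ≤ 10/11 < 1, the complement has P[∩ A_i^c] ≥ 1 − 10/11 = 1/11 > 0, so some outcome avoids every A_i.

4·p = 10/11 ≈ 0.9091; existence CERTIFIED by the union bound.


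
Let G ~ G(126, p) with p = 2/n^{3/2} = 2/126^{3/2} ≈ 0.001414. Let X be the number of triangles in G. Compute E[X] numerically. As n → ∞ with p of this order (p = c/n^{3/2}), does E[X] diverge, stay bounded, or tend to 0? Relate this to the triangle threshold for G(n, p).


Number of potential triangles: C(126, 3) = 325500.
Each occurs with probability p³ ≈ (0.001414)³ ≈ 2.827630e-09.
By linearity: E[X] = C(126, 3)·p³ ≈ 325500 · 2.827630e-09 ≈ 0.0009.
Since α = 3/2 > 1, p = c/n^{3/2} = o(1/n) is below the triangle threshold p ~ 1/n. Asymptotically E[X] ~ (c³/6)·n^{3(1−α)} = (2³/6)·n^{-1.5} → 0, so by Markov's inequality G has no triangles w.h.p.

E[X] ≈ 0.0009; in regime p = Θ(1/n^{3/2}) E[X] tends to 0 (below the triangle threshold p ~ 1/n).


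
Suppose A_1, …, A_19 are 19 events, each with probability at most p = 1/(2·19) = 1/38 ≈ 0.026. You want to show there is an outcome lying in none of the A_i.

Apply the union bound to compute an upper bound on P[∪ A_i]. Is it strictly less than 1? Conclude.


Union bound: P[∪_{i=1}^{19} A_i] ≤ Σ_i P[A_i] ≤ 19·p = 19·(1/38) = 1/2.
Numerically: 1/2 ≈ 0.500.
Is 1/2 < 1? YES.
Since P[∪ A_i] ≤ 1/2 < 1, the complement has P[∩ A_i^c] ≥ 1 − 1/2 = 1/2 > 0, so some outcome avoids every A_i.

19·p = 1/2 ≈ 0.500; existence CERTIFIED by the union bound.


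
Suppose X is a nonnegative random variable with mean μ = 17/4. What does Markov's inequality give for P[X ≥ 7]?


μ = E[X] = 17/4, a = 7.
Markov: P[X ≥ 7] ≤ μ/a = (17/4)/7 = 17/28.
Numerically: ≈ 0.60714.
(Since a = 7 > μ = 4.25000, the bound 17/28 is < 1 and informative.)

P[X ≥ 7] ≤ 17/28 ≈ 0.60714.


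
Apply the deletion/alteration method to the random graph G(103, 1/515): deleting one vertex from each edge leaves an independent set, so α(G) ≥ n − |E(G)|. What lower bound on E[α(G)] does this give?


E[|E(G)|] = C(103, 2)·p = 5253 · (1/515) = 51/5.
E[α(G)] ≥ n − E[|E(G)|] = 103 − 51/5 = 464/5.
Numerically: ≈ 92.80000.
(This is only a lower bound; the true E[α(G)] may be larger.)

E[α(G)] ≥ 464/5 ≈ 92.80000.


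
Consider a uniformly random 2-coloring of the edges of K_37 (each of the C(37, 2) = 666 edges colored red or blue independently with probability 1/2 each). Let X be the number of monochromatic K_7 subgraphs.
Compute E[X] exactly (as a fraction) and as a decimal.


Let X = Σ_S X_S over the C(37, 7) = 10295472 subsets S of size 7, where X_S = 1 if the K_7 on S is monochromatic.
For a fixed S, the K_7 on S has C(7, 2) = 21 edges. P[all 21 edges red] = (1/2)^21, and likewise for blue, so P[monochromatic] = 2·(1/2)^21 = 2^{1 − 21} = 1/1048576.
By linearity of expectation: E[X] = C(37, 7) · 2^{1 − 21} = 10295472 · 1/1048576 = 643467/65536.
Numerically: E[X] ≈ 9.818527.

E[X] = C(37,7)·2^(1−C(7,2)) = 643467/65536 ≈ 9.818527.
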